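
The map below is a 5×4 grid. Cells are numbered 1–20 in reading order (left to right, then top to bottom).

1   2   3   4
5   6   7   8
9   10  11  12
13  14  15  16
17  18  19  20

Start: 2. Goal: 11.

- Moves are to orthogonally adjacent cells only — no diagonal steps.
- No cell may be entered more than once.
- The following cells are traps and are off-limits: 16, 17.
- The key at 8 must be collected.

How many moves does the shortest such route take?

5

Any route passes through 8 somewhere between 2 and 11. Summing Manhattan distances along the two legs (2 → 8 → 11) gives a lower bound of 3 + 2 = 5 moves.
A route of 5 moves achieves this: 2 → 6 → 7 → 8 → 12 → 11.
Since 5 matches the lower bound, it is optimal.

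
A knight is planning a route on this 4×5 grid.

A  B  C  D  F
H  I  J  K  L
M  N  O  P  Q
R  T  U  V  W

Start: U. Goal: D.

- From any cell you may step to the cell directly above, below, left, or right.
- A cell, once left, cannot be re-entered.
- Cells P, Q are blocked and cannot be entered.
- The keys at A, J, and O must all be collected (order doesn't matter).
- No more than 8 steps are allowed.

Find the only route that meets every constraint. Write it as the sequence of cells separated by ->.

The 8-move cap with required stops at A, J, O leaves no slack for detours.
Route from U: 2× up (reaching J), 2× left (reaching H), up to A, 3× right (reaching D) — 8 moves in all.
Check: all required cells visited; 8 ≤ 8 moves.

U -> O -> J -> I -> H -> A -> B -> C -> D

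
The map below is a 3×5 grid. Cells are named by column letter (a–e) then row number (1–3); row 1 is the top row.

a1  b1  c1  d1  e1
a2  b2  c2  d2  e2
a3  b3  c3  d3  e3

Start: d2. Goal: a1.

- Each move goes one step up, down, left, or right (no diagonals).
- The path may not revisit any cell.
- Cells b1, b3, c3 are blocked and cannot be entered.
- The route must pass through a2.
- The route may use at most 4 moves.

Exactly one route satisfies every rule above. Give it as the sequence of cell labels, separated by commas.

The budget equals the shortest possible length, so every move has to be on a shortest route through the required cells.
Route from d2: 3× left (reaching a2), up to a1 — 4 moves in all.
Check: all required cells visited; 4 ≤ 4 moves.

d2, c2, b2, a2, a1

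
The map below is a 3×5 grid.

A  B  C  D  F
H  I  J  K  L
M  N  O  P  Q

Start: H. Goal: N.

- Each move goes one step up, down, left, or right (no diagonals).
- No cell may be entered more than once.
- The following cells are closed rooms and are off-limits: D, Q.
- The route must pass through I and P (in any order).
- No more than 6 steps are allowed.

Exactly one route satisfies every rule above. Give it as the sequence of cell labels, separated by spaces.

H I J K P O N

The 6-move cap with required stops at I, P leaves no slack for detours.
Route from H: right 3 to K, down 1 to P, left 2 to N — 6 moves in all.
Check: all required cells visited; 6 ≤ 6 moves.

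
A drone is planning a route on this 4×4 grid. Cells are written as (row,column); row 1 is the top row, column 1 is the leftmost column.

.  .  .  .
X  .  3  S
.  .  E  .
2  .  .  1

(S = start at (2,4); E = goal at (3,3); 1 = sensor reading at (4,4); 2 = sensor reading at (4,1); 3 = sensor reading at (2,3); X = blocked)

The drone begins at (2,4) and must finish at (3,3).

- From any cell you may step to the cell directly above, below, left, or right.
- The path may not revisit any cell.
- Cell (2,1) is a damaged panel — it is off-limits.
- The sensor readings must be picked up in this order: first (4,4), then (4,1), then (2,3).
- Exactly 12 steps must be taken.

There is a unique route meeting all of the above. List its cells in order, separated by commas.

(2,4), (3,4), (4,4), (4,3), (4,2), (4,1), (3,1), (3,2), (2,2), (1,2), (1,3), (2,3), (3,3)

The waypoints must appear in the order (4,4), (4,1), (2,3), with no cell reused.
Route from (2,4): 2× down (reaching (4,4)), 3× left (reaching (4,1)), up to (3,1), right to (3,2), 2× up (reaching (1,2)), right to (1,3), 2× down (reaching (3,3)) — 12 moves in all.
Check: order respected (1 at step 2, 2 at step 5, 3 at step 11); 12 moves as required.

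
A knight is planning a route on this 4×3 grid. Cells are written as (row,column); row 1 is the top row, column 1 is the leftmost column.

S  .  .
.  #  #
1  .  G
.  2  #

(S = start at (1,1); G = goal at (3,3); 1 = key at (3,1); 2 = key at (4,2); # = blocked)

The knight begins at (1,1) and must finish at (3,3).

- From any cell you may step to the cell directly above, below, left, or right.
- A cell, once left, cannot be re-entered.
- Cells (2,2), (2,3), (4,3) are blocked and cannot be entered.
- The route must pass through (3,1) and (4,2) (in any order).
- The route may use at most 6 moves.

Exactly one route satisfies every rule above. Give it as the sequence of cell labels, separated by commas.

Any route must reach (3,1) and (4,2) and still end at (3,3) within 6 moves, so the order of the required stops is forced.
Route from (1,1): down 3 to (4,1), right 1 to (4,2), up 1 to (3,2), right 1 to (3,3) — 6 moves in all.
Check: all required cells visited; 6 ≤ 6 moves.

(1,1), (2,1), (3,1), (4,1), (4,2), (3,2), (3,3)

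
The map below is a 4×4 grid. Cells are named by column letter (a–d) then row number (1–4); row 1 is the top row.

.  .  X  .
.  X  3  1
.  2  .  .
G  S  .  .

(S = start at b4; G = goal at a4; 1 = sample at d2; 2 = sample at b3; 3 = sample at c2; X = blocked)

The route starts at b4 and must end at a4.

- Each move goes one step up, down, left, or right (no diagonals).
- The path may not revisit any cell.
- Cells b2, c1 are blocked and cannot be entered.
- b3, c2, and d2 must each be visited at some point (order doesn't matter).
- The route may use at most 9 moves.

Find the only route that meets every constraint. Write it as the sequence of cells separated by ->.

b4 -> c4 -> d4 -> d3 -> d2 -> c2 -> c3 -> b3 -> a3 -> a4

Any route must reach b3, c2, and d2 and still end at a4 within 9 moves, so the order of the required stops is forced.
Route from b4: 2× right (reaching d4), 2× up (reaching d2), left to c2, down to c3, 2× left (reaching a3), down to a4 — 9 moves in all.
Check: all required cells visited; 9 ≤ 9 moves.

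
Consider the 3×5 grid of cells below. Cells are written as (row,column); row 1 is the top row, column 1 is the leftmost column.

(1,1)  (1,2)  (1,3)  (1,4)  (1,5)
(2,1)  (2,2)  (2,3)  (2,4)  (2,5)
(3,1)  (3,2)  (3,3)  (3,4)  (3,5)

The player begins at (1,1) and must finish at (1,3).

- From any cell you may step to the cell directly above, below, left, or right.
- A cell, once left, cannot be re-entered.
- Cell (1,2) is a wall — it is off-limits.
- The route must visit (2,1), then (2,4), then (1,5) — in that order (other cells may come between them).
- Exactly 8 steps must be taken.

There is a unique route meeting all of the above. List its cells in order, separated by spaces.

The waypoints must appear in the order (2,1), (2,4), (1,5), with no cell reused.
Route from (1,1): down 1 to (2,1), right 4 to (2,5), up 1 to (1,5), left 2 to (1,3) — 8 moves in all.
Check: order respected ((2,1) at step 1, (2,4) at step 4, (1,5) at step 6); 8 moves as required.

(1,1) (2,1) (2,2) (2,3) (2,4) (2,5) (1,5) (1,4) (1,3)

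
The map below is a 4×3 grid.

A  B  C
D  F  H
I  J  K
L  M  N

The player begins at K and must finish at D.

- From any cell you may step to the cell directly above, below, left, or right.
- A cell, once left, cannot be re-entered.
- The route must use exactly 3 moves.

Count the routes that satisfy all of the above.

3

Need simple routes of exactly 3 moves from K to D (Manhattan distance 3, so 0 moves are spent on a detour and 0 undoing it).
Enumerating: K H F D | K J F D | K J I D.
That gives 3 routes.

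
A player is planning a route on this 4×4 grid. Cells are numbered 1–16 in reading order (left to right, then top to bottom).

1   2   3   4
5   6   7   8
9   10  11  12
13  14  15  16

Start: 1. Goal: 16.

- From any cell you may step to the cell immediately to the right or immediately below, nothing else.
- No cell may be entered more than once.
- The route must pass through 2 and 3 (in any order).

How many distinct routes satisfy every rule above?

A right/down-only route from 1 to 16 makes exactly 3 down-moves and 3 right-moves in some order.
With no other constraints that would be C(6,3) = 20 routes.
A monotone route can only reach the required cells in the order 2, 3, so split there and multiply the segment counts: 1→2: 1; 2→3: 1; 3→16: 4; product = 4.
That gives 4 routes.

4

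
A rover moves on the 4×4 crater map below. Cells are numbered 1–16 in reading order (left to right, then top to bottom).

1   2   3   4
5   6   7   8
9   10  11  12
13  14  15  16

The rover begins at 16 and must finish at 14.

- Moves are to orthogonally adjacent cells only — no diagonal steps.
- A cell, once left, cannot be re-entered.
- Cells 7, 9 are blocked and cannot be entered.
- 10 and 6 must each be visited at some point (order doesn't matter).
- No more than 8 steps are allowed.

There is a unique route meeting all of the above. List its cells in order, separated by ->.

Any route must reach 10 and 6 and still end at 14 within 8 moves, so the order of the required stops is forced.
Route from 16: 3× up (reaching 4), 2× left (reaching 2), 3× down (reaching 14) — 8 moves in all.
Check: all required cells visited; 8 ≤ 8 moves.

16 -> 12 -> 8 -> 4 -> 3 -> 2 -> 6 -> 10 -> 14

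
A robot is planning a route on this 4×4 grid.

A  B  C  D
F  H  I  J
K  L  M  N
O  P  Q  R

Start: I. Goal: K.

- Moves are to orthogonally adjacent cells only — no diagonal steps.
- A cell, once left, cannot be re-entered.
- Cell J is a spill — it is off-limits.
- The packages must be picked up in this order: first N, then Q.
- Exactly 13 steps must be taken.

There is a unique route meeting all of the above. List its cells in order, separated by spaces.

The waypoints must appear in the order N, Q, with no cell reused.
Route from I: up to C, 2× left (reaching A), down to F, right to H, down to L, 2× right (reaching N), down to R, 3× left (reaching O), up to K — 13 moves in all.
Check: order respected (N at step 8, Q at step 10); 13 moves as required.

I C B A F H L M N R Q P O K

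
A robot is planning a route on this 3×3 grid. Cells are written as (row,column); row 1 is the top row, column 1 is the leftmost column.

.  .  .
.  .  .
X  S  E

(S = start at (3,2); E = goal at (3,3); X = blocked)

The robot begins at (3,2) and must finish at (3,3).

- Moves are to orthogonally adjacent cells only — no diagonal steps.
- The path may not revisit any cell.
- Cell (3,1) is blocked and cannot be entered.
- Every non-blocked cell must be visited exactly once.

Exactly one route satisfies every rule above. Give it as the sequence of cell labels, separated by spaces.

Need to visit all 8 open cells exactly once, starting at (3,2) and ending at (3,3).
Cell (1,1) has only two open neighbours ((2,1) and (1,2)), so the path must pass straight through it: one of those is the cell it's entered from and the other is where it exits.
Route from (3,2): up to (2,2), left to (2,1), up to (1,1), 2× right (reaching (1,3)), 2× down (reaching (3,3)) — 7 moves in all.
Check: all 8 open cells covered.

(3,2) (2,2) (2,1) (1,1) (1,2) (1,3) (2,3) (3,3)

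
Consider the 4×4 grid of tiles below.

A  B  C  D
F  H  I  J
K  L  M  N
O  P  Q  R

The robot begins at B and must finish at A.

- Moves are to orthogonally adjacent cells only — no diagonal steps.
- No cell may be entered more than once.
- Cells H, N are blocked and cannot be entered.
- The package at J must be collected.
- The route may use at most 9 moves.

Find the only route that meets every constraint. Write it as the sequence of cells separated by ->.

Any route must reach J and still end at A within 9 moves, so the order of the required stops is forced.
Route from B: 2× right (reaching D), down to J, left to I, down to M, 2× left (reaching K), 2× up (reaching A) — 9 moves in all.
Check: all required cells visited; 9 ≤ 9 moves.

B -> C -> D -> J -> I -> M -> L -> K -> F -> A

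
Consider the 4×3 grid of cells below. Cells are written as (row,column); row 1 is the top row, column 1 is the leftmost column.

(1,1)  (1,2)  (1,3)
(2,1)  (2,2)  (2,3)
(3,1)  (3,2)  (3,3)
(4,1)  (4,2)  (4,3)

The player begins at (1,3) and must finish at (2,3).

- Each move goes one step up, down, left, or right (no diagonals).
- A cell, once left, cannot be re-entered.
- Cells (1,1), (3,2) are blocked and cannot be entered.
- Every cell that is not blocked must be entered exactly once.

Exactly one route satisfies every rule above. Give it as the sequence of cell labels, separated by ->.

Need to visit all 10 open cells exactly once, starting at (1,3) and ending at (2,3).
Route from (1,3): left 1 to (1,2), down 1 to (2,2), left 1 to (2,1), down 2 to (4,1), right 2 to (4,3), up 2 to (2,3) — 9 moves in all.
Check: all 10 open cells covered.

(1,3) -> (1,2) -> (2,2) -> (2,1) -> (3,1) -> (4,1) -> (4,2) -> (4,3) -> (3,3) -> (2,3)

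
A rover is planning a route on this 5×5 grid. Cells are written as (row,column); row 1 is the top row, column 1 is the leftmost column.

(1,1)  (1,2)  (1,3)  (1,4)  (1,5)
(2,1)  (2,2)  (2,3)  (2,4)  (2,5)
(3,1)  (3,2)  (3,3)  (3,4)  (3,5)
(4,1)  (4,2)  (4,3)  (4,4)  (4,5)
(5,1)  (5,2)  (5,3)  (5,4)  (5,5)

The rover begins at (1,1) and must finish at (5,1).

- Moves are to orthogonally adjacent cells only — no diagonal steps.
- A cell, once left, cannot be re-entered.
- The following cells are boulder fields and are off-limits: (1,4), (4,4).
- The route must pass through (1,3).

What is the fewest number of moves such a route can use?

8

Any route passes through (1,3) somewhere between (1,1) and (5,1). Summing Manhattan distances along the two legs ((1,1) → (1,3) → (5,1)) gives a lower bound of 2 + 6 = 8 moves.
A route of 8 moves achieves this: (1,1) → (1,2) → (1,3) → (2,3) → (3,3) → (4,3) → (5,3) → (5,2) → (5,1).
Since 8 matches the lower bound, it is optimal.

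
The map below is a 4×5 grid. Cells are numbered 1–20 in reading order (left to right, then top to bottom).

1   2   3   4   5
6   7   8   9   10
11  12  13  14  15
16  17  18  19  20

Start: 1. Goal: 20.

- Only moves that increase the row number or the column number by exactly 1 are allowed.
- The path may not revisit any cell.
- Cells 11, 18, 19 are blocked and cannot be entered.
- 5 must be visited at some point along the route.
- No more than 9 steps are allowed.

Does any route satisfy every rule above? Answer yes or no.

yes

One route that works: 1 → 2 → 3 → 4 → 5 → 10 → 15 → 20.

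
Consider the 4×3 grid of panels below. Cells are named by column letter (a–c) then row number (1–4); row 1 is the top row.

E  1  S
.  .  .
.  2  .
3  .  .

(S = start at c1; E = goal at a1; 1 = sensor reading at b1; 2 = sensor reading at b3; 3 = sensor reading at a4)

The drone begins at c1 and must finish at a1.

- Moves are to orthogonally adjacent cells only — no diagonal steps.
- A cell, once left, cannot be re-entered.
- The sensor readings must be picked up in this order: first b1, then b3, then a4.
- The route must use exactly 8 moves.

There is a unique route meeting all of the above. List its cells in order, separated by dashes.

The waypoints must appear in the order b1, b3, a4, with no cell reused.
Route from c1: left to b1, 3× down (reaching b4), left to a4, 3× up (reaching a1) — 8 moves in all.
Check: order respected (1 at step 1, 2 at step 3, 3 at step 5); 8 moves as required.

c1 - b1 - b2 - b3 - b4 - a4 - a3 - a2 - a1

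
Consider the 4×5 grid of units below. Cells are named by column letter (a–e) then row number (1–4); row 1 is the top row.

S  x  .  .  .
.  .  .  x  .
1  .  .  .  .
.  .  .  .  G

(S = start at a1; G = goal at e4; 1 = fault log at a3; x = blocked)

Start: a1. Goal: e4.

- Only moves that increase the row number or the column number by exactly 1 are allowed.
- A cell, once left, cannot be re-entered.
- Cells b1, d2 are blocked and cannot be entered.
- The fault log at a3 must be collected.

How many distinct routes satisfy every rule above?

A right/down-only route from a1 to e4 makes exactly 3 down-moves and 4 right-moves in some order.
With no other constraints that would be C(7,3) = 35 routes.
Split at a3 and multiply the segment counts (each segment already excludes blocked cells): a1→a3: 1; a3→e4: 5; product = 5.
That gives 5 routes.

5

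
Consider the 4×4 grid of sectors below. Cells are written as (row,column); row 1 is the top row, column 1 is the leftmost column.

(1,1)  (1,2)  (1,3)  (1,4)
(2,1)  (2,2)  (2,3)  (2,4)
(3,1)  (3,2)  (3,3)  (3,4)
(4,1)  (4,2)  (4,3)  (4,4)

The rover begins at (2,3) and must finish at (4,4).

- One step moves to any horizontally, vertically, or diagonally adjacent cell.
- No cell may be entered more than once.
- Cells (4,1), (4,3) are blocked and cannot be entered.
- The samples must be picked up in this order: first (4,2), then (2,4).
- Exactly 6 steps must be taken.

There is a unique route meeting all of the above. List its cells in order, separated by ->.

The waypoints must appear in the order (4,2), (2,4), with no cell reused.
Route from (2,3): down-left 1 to (3,2), down 1 to (4,2), up-right 2 to (2,4), down 2 to (4,4) — 6 moves in all.
Check: order respected ((4,2) at step 2, (2,4) at step 4); 6 moves as required.

(2,3) -> (3,2) -> (4,2) -> (3,3) -> (2,4) -> (3,4) -> (4,4)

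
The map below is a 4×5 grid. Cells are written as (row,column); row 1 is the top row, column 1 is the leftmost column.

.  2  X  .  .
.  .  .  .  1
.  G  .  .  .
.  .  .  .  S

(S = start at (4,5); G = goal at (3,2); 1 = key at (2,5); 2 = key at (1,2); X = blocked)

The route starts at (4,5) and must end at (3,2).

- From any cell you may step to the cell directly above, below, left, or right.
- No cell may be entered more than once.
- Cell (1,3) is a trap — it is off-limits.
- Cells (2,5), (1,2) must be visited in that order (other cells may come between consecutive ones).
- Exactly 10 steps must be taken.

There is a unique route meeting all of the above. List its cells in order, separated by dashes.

The waypoints must appear in the order (2,5), (1,2), with no cell reused.
Route from (4,5): 2× up (reaching (2,5)), 3× left (reaching (2,2)), up to (1,2), left to (1,1), 2× down (reaching (3,1)), right to (3,2) — 10 moves in all.
Check: order respected (1 at step 2, 2 at step 6); 10 moves as required.

(4,5) - (3,5) - (2,5) - (2,4) - (2,3) - (2,2) - (1,2) - (1,1) - (2,1) - (3,1) - (3,2)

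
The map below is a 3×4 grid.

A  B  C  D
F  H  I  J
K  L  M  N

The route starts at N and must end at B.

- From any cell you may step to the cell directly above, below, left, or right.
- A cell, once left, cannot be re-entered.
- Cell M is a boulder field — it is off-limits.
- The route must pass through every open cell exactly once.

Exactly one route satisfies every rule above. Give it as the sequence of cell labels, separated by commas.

Need to visit all 11 open cells exactly once, starting at N and ending at B.
Route from N: up 2 to D, left 1 to C, down 1 to I, left 1 to H, down 1 to L, left 1 to K, up 2 to A, right 1 to B — 10 moves in all.
Check: all 11 open cells covered.

N, J, D, C, I, H, L, K, F, A, B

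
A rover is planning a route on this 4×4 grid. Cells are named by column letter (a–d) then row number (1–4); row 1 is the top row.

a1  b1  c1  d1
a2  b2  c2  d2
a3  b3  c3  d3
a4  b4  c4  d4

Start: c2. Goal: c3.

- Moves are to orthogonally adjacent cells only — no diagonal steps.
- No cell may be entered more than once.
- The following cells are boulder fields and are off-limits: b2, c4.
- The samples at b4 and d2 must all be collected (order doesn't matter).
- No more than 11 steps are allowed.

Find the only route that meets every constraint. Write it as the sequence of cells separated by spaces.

c2 d2 d1 c1 b1 a1 a2 a3 a4 b4 b3 c3

The budget equals the shortest possible length, so every move has to be on a shortest route through the required cells.
Route from c2: right 1 to d2, up 1 to d1, left 3 to a1, down 3 to a4, right 1 to b4, up 1 to b3, right 1 to c3 — 11 moves in all.
Check: all required cells visited; 11 ≤ 11 moves.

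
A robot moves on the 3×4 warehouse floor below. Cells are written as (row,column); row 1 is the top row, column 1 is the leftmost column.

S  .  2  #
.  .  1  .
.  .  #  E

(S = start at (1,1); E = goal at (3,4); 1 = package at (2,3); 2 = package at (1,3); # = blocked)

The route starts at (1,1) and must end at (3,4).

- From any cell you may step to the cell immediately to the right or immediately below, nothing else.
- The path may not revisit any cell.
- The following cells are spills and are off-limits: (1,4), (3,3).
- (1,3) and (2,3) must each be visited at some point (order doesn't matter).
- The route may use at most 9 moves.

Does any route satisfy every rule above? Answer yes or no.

yes

One route that works: (1,1) → (1,2) → (1,3) → (2,3) → (2,4) → (3,4).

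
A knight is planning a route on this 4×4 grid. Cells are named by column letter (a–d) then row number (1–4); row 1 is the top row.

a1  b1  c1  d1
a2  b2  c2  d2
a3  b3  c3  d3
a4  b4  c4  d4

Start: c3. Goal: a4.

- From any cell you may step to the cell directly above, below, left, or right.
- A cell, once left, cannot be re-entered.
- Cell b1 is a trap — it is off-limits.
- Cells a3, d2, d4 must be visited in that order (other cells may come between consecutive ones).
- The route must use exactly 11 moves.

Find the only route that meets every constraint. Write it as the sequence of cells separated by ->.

c3 -> b3 -> a3 -> a2 -> b2 -> c2 -> d2 -> d3 -> d4 -> c4 -> b4 -> a4

The waypoints must appear in the order a3, d2, d4, with no cell reused.
Route from c3: left 2 to a3, up 1 to a2, right 3 to d2, down 2 to d4, left 3 to a4 — 11 moves in all.
Check: order respected (a3 at step 2, d2 at step 6, d4 at step 8); 11 moves as required.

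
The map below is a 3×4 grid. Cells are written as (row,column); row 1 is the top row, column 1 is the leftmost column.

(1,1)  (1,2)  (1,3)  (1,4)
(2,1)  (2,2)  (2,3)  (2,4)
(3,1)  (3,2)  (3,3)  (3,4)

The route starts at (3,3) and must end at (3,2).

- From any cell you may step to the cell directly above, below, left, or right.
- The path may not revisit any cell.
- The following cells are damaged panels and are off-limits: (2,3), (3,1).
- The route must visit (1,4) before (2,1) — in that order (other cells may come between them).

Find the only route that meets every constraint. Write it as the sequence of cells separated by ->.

The waypoints must appear in the order (1,4), (2,1), with no cell reused.
Route from (3,3): right 1 to (3,4), up 2 to (1,4), left 3 to (1,1), down 1 to (2,1), right 1 to (2,2), down 1 to (3,2) — 9 moves in all.
Check: order respected ((1,4) at step 3, (2,1) at step 7).

(3,3) -> (3,4) -> (2,4) -> (1,4) -> (1,3) -> (1,2) -> (1,1) -> (2,1) -> (2,2) -> (3,2)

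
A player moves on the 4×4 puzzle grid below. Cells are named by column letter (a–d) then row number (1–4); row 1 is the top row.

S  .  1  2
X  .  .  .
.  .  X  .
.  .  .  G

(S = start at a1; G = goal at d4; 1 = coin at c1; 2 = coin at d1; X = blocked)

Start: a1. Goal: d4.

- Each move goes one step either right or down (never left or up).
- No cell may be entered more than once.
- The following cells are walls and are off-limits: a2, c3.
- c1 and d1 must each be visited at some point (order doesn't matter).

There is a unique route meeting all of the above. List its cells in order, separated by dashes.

Moves only go right or down, so the column and row indices never decrease.
Route from a1: right 3 to d1, down 3 to d4 — 6 moves in all.
Check: all required cells visited.

a1 - b1 - c1 - d1 - d2 - d3 - d4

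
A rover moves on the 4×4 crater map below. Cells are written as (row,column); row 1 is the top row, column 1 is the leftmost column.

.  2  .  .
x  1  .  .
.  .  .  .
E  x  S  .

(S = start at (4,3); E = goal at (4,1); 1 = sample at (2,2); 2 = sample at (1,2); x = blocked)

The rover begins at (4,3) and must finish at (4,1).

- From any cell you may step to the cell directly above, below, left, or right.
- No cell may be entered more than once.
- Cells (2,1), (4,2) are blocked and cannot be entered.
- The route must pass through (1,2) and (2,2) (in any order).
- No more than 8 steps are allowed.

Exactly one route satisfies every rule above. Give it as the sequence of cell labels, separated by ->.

Any route must reach (1,2) and (2,2) and still end at (4,1) within 8 moves, so the order of the required stops is forced.
Route from (4,3): 3× up (reaching (1,3)), left to (1,2), 2× down (reaching (3,2)), left to (3,1), down to (4,1) — 8 moves in all.
Check: all required cells visited; 8 ≤ 8 moves.

(4,3) -> (3,3) -> (2,3) -> (1,3) -> (1,2) -> (2,2) -> (3,2) -> (3,1) -> (4,1)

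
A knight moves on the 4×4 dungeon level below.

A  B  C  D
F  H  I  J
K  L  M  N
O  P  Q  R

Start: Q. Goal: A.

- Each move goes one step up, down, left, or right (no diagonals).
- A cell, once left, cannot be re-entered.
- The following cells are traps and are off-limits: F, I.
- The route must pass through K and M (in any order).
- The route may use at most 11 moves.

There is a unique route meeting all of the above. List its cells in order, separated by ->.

Q -> P -> O -> K -> L -> M -> N -> J -> D -> C -> B -> A

Any route must reach K and M and still end at A within 11 moves, so the order of the required stops is forced.
Route from Q: 2× left (reaching O), up to K, 3× right (reaching N), 2× up (reaching D), 3× left (reaching A) — 11 moves in all.
Check: all required cells visited; 11 ≤ 11 moves.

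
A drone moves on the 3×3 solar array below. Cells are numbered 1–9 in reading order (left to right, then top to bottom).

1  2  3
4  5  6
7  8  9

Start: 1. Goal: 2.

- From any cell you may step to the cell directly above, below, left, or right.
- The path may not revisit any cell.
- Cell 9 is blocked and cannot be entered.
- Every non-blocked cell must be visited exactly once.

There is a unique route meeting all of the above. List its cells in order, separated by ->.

Need to visit all 8 open cells exactly once, starting at 1 and ending at 2.
Route from 1: 2× down (reaching 7), right to 8, up to 5, right to 6, up to 3, left to 2 — 7 moves in all.
Check: all 8 open cells covered.

1 -> 4 -> 7 -> 8 -> 5 -> 6 -> 3 -> 2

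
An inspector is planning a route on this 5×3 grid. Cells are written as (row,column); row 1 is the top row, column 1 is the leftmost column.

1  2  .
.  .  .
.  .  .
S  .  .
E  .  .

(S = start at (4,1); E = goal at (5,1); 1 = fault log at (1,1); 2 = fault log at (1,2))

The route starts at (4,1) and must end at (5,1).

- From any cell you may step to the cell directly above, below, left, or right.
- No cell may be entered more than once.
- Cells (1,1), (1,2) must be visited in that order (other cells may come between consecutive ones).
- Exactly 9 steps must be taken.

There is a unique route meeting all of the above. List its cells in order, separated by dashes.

(4,1) - (3,1) - (2,1) - (1,1) - (1,2) - (2,2) - (3,2) - (4,2) - (5,2) - (5,1)

The waypoints must appear in the order (1,1), (1,2), with no cell reused.
Route from (4,1): 3× up (reaching (1,1)), right to (1,2), 4× down (reaching (5,2)), left to (5,1) — 9 moves in all.
Check: order respected (1 at step 3, 2 at step 4); 9 moves as required.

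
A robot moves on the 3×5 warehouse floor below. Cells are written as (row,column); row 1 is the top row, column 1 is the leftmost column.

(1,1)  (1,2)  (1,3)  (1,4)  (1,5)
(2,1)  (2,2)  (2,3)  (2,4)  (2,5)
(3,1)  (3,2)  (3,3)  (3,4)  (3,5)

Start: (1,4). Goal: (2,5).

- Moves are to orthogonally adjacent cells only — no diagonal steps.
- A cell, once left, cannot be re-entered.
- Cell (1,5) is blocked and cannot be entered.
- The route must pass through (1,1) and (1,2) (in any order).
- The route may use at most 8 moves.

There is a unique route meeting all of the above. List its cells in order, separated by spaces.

The budget equals the shortest possible length, so every move has to be on a shortest route through the required cells.
Route from (1,4): left 3 to (1,1), down 1 to (2,1), right 4 to (2,5) — 8 moves in all.
Check: all required cells visited; 8 ≤ 8 moves.

(1,4) (1,3) (1,2) (1,1) (2,1) (2,2) (2,3) (2,4) (2,5)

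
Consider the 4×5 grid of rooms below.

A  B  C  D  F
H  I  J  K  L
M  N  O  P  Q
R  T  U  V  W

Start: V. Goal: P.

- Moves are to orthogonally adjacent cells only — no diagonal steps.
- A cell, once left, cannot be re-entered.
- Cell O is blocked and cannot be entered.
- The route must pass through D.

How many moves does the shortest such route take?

Any route passes through D somewhere between V and P. Summing Manhattan distances along the two legs (V → D → P) gives a lower bound of 3 + 2 = 5 moves.
The shortest route satisfying every rule uses 7 moves: V → W → Q → L → F → D → K → P.
The no-revisit rule (legs can't share cells) pushes the minimum above the 5-move bound; an exhaustive check rules out every length from 5 to 6, leaving 7 as the minimum.

7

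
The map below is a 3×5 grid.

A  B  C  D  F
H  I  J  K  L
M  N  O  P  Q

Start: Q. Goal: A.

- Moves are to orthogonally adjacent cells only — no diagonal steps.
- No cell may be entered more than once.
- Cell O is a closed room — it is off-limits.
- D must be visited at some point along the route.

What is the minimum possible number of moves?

6

Any route passes through D somewhere between Q and A. Summing Manhattan distances along the two legs (Q → D → A) gives a lower bound of 3 + 3 = 6 moves.
A route of 6 moves achieves this: Q → L → F → D → C → B → A.
Since 6 matches the lower bound, it is optimal.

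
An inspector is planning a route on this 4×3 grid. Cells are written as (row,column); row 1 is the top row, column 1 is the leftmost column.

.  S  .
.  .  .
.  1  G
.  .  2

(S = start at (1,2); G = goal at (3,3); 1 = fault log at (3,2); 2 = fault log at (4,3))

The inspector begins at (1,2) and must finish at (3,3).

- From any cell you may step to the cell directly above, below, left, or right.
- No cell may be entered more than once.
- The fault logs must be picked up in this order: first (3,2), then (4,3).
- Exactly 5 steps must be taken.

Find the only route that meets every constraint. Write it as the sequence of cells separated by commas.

(1,2), (2,2), (3,2), (4,2), (4,3), (3,3)

The waypoints must appear in the order (3,2), (4,3), with no cell reused.
Route from (1,2): 3× down (reaching (4,2)), right to (4,3), up to (3,3) — 5 moves in all.
Check: order respected (1 at step 2, 2 at step 4); 5 moves as required.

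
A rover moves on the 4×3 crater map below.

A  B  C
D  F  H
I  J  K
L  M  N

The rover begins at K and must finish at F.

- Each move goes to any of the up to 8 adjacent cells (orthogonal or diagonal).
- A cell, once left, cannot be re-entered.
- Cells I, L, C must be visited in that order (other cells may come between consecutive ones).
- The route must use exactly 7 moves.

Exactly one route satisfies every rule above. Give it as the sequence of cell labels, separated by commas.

K, M, I, L, J, H, C, F

The waypoints must appear in the order I, L, C, with no cell reused.
Route from K: down-left 1 to M, up-left 1 to I, down 1 to L, up-right 2 to H, up 1 to C, down-left 1 to F — 7 moves in all.
Check: order respected (I at step 2, L at step 3, C at step 6); 7 moves as required.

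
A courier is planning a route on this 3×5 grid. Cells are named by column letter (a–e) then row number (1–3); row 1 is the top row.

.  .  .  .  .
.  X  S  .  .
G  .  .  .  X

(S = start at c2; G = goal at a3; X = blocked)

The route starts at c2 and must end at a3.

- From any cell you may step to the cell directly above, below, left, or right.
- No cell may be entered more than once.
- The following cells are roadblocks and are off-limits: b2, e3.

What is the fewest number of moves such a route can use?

3

The Manhattan distance from c2 to a3 is |2−3| + |3−1| = 3, so at least 3 moves are needed.
A route of 3 moves achieves this: c2 → c3 → b3 → a3.
Since 3 matches the lower bound, it is optimal.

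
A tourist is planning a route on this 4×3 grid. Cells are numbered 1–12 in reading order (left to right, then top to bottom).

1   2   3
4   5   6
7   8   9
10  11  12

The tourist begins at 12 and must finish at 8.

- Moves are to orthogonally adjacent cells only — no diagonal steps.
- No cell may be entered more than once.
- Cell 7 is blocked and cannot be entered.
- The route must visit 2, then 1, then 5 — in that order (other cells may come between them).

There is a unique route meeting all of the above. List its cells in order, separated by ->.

12 -> 9 -> 6 -> 3 -> 2 -> 1 -> 4 -> 5 -> 8

The waypoints must appear in the order 2, 1, 5, with no cell reused.
Route from 12: up 3 to 3, left 2 to 1, down 1 to 4, right 1 to 5, down 1 to 8 — 8 moves in all.
Check: order respected (2 at step 4, 1 at step 5, 5 at step 7).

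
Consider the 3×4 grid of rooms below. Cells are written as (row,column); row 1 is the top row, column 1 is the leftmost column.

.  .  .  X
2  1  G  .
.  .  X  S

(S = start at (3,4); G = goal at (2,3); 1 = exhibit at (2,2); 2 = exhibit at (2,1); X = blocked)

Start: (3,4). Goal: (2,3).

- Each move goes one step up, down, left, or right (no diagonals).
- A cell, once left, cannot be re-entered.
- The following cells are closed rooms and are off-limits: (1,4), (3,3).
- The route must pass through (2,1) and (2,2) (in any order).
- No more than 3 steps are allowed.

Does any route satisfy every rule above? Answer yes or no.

Every way from (3,4) to (2,2) runs through (2,3) — but (2,3) is where the route must end, so it would be entered once on the way to (2,2) and again at the finish.

no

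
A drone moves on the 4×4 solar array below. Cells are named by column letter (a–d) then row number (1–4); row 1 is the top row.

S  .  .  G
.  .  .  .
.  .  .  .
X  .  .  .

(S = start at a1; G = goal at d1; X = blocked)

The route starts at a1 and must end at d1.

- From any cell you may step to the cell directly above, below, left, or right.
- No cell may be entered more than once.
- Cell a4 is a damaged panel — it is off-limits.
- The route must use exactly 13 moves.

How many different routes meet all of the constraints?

14

Need simple routes of exactly 13 moves from a1 to d1 (Manhattan distance 3, so 5 moves are spent on a detour and 5 undoing it).
Branch systematically from the start, pruning whenever the remaining move budget drops below the Manhattan distance to d1 or differs from it in parity. Grouping the completions by first move — via a2: 6; via b1: 8 — and summing: 6 + 8 = 14.
That gives 14 routes.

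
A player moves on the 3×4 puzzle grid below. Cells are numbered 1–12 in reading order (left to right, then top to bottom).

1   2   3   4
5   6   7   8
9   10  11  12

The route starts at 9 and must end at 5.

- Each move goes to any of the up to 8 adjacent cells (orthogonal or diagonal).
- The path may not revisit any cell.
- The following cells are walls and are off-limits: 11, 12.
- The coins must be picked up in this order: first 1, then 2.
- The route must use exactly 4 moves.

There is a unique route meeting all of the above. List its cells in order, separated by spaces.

The waypoints must appear in the order 1, 2, with no cell reused.
Route from 9: up-right to 6, up-left to 1, right to 2, down-left to 5 — 4 moves in all.
Check: order respected (1 at step 2, 2 at step 3); 4 moves as required.

9 6 1 2 5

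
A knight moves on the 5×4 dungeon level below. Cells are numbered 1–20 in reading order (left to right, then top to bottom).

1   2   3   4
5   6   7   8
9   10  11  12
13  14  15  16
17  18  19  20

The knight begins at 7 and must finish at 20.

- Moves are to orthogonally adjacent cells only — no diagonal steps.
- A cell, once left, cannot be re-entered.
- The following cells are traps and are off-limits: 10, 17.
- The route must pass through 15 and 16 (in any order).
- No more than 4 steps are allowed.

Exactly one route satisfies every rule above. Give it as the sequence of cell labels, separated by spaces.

Any route must reach 15 and 16 and still end at 20 within 4 moves, so the order of the required stops is forced.
Route from 7: 2× down (reaching 15), right to 16, down to 20 — 4 moves in all.
Check: all required cells visited; 4 ≤ 4 moves.

7 11 15 16 20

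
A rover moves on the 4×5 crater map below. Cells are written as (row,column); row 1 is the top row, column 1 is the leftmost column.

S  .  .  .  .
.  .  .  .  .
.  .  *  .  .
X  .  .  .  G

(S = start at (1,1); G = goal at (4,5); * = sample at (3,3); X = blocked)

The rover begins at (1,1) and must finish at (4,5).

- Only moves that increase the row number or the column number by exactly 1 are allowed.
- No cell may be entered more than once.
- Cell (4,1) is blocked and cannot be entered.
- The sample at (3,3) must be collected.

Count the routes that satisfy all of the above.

18

A right/down-only route from (1,1) to (4,5) makes exactly 3 down-moves and 4 right-moves in some order.
With no other constraints that would be C(7,3) = 35 routes.
Split at (3,3) and multiply the segment counts (each segment already excludes blocked cells): (1,1)→(3,3): 6; (3,3)→(4,5): 3; product = 18.
That gives 18 routes.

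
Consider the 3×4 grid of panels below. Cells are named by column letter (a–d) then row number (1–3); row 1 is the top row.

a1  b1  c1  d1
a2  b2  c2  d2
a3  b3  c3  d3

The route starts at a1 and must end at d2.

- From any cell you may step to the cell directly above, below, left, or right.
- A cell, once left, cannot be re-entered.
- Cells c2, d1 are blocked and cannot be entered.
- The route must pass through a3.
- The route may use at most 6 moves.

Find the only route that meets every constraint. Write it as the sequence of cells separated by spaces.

Any route must reach a3 and still end at d2 within 6 moves, so the order of the required stops is forced.
Route from a1: down 2 to a3, right 3 to d3, up 1 to d2 — 6 moves in all.
Check: all required cells visited; 6 ≤ 6 moves.

a1 a2 a3 b3 c3 d3 d2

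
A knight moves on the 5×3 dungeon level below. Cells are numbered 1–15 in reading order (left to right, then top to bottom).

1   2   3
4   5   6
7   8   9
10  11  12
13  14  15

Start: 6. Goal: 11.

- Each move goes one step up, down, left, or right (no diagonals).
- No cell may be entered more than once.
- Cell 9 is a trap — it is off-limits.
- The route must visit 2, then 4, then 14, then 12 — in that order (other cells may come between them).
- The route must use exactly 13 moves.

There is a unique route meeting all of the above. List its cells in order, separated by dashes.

6 - 3 - 2 - 1 - 4 - 5 - 8 - 7 - 10 - 13 - 14 - 15 - 12 - 11

The waypoints must appear in the order 2, 4, 14, 12, with no cell reused.
Route from 6: up to 3, 2× left (reaching 1), down to 4, right to 5, down to 8, left to 7, 2× down (reaching 13), 2× right (reaching 15), up to 12, left to 11 — 13 moves in all.
Check: order respected (2 at step 2, 4 at step 4, 14 at step 10, 12 at step 12); 13 moves as required.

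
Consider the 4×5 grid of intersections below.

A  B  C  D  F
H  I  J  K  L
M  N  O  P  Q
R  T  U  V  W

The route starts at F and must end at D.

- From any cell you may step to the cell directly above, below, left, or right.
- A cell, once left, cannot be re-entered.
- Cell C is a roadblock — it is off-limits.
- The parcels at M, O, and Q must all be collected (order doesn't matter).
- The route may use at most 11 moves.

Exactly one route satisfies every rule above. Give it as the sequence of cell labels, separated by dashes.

Any route must reach M, O, and Q and still end at D within 11 moves, so the order of the required stops is forced.
Route from F: down 2 to Q, left 4 to M, up 1 to H, right 3 to K, up 1 to D — 11 moves in all.
Check: all required cells visited; 11 ≤ 11 moves.

F - L - Q - P - O - N - M - H - I - J - K - D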